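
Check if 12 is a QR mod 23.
By Euler's criterion: 12^{11} ≡ 1 (mod 23). Since this equals 1, 12 is a QR.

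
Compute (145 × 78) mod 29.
0

(145 × 78) = 11310
11310 mod 29 = 0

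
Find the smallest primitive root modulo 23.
p - 1 = 22 has prime divisors 2, 11. h is a primitive root mod 23 iff h^(22/q) ≢ 1 (mod 23) for each such q.
h = 2: 2^11 ≡ 1, 2^2 ≡ 4 (mod 23); 2^11 ≡ 1, so not a primitive root.
h = 3: 3^11 ≡ 1, 3^2 ≡ 9 (mod 23); 3^11 ≡ 1, so not a primitive root.
h = 4: 4^11 ≡ 1, 4^2 ≡ 16 (mod 23); 4^11 ≡ 1, so not a primitive root.
h = 5: 5^11 ≡ 22, 5^2 ≡ 2 (mod 23); none is 1, so 5 has order 22 and is a primitive root.
The smallest primitive root mod 23 is g = 5.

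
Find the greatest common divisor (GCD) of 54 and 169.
1

Using the Euclidean algorithm:
54 = 0 × 169 + 54
169 = 3 × 54 + 7
54 = 7 × 7 + 5
7 = 1 × 5 + 2
5 = 2 × 2 + 1
2 = 2 × 1 + 0

GCD(54, 169) = 1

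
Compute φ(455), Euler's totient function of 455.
288

Prime factorization: 455 = 5 × 7 × 13
Using the formula φ(n) = n × Π(1 - 1/p) for each prime factor p:
φ(455) = 455 × (1 - 1/5) × (1 - 1/7) × (1 - 1/13)
φ(455) = 288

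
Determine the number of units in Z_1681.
1640

Prime factorization: 1681 = 41^2
Using the formula φ(n) = n × Π(1 - 1/p) for each prime factor p:
φ(1681) = 1681 × (1 - 1/41)
φ(1681) = 1640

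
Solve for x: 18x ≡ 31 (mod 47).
20

Since gcd(18, 47) = 1 divides 31, a solution exists.
Multiply both sides by the inverse of 18 mod 47:
  18^(-1) mod 47 = 34
  x ≡ 34 × 31 ≡ 1054 ≡ 20 (mod 47)
Verification: 18 × 20 = 360 = 7 × 47 + 31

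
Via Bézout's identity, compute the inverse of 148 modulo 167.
Extended GCD: 148(-44) + 167(39) = 1. So 148^(-1) ≡ 123 ≡ 123 (mod 167). Verify: 148 × 123 = 18204 ≡ 1 (mod 167)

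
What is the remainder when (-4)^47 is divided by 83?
Using repeated squaring. (-4) ≡ 79 (mod 83). 47 = 32 + 8 + 4 + 2 + 1 (binary 101111). Repeated squaring mod 83: 79^1 ≡ 79; 79^2 ≡ 79² = 6241 ≡ 16; 79^4 ≡ 16² = 256 ≡ 7; 79^8 ≡ 7² = 49 ≡ 49; 79^16 ≡ 49² = 2401 ≡ 77; 79^32 ≡ 77² = 5929 ≡ 36. Multiply: (-4)^47 ≡ 79^32 × 79^8 × 79^4 × 79^2 × 79^1 ≡ 36 × 49 × 7 × 16 × 79 (mod 83): 36 × 49 = 1764 ≡ 21; 21 × 7 = 147 ≡ 64; 64 × 16 = 1024 ≡ 28; 28 × 79 = 2212 ≡ 54. So (-4)^47 ≡ 54 (mod 83).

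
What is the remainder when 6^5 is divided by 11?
5 = 4 + 1 (binary 101). Repeated squaring mod 11: 6^1 ≡ 6; 6^2 ≡ 6² = 36 ≡ 3; 6^4 ≡ 3² = 9 ≡ 9. Multiply: 6^5 = 6^4 × 6^1 ≡ 9 × 6 (mod 11): 9 × 6 = 54 ≡ 10. So 6^5 ≡ 10 (mod 11).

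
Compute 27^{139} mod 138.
123

Using successive squaring:
Binary expansion of 139: 10001011
Powers of 27 mod 138 (each is the square of the previous):
  27^1 ≡ 27 (mod 138)
  27^2 ≡ 27² = 729 ≡ 39 (mod 138)
  27^4 ≡ 39² = 1521 ≡ 3 (mod 138)
  27^8 ≡ 3² = 9 ≡ 9 (mod 138)
  27^16 ≡ 9² = 81 ≡ 81 (mod 138)
  27^32 ≡ 81² = 6561 ≡ 75 (mod 138)
  27^64 ≡ 75² = 5625 ≡ 105 (mod 138)
  27^128 ≡ 105² = 11025 ≡ 123 (mod 138)
139 = 128 + 8 + 2 + 1, so 27^139 = 27^128 × 27^8 × 27^2 × 27^1 ≡ 123 × 9 × 39 × 27 (mod 138)
Multiplying step by step:
  123 × 9 = 1107 ≡ 3 (mod 138)
  3 × 39 = 117 ≡ 117 (mod 138)
  117 × 27 = 3159 ≡ 123 (mod 138)
Result: 27^139 ≡ 123 (mod 138)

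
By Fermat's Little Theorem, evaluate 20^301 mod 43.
By Fermat: 20^{42} ≡ 1 (mod 43). 301 = 7×42 + 7. So 20^{301} ≡ 20^{7} ≡ 37 (mod 43)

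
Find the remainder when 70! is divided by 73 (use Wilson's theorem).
(72)! = (70)! × (71) × (72) ≡ -1 (mod 73). So (70)! ≡ -1 × [(72)(71)]^(-1) ≡ 36 (mod 73)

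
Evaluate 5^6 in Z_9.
6 = 4 + 2 (binary 110). Repeated squaring mod 9: 5^1 ≡ 5; 5^2 ≡ 5² = 25 ≡ 7; 5^4 ≡ 7² = 49 ≡ 4. Multiply: 5^6 = 5^4 × 5^2 ≡ 4 × 7 (mod 9): 4 × 7 = 28 ≡ 1. So 5^6 ≡ 1 (mod 9).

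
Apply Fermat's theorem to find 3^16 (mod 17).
By Fermat's Little Theorem, 3^{16} ≡ 1 (mod 17) since 17 is prime and gcd(3, 17) = 1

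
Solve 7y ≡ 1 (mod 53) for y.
38

Using Extended Euclidean Algorithm:
gcd(7, 53) = 1
Bezout coefficients: 7 × -15 + 53 × 2 = 1
So 7 × -15 ≡ 1 (mod 53)
The inverse is -15 mod 53 = 38
Verification: 7 × 38 = 266 = 5 × 53 + 1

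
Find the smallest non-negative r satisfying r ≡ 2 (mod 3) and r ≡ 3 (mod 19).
M = 3 × 19 = 57. M₁ = 19, y₁ ≡ 1 (mod 3). M₂ = 3, y₂ ≡ 13 (mod 19). r = 2×19×1 + 3×3×13 ≡ 41 (mod 57)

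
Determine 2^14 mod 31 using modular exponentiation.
Using repeated squaring. 14 = 8 + 4 + 2 (binary 1110). Repeated squaring mod 31: 2^1 ≡ 2; 2^2 ≡ 2² = 4 ≡ 4; 2^4 ≡ 4² = 16 ≡ 16; 2^8 ≡ 16² = 256 ≡ 8. Multiply: 2^14 = 2^8 × 2^4 × 2^2 ≡ 8 × 16 × 4 (mod 31): 8 × 16 = 128 ≡ 4; 4 × 4 = 16 ≡ 16. So 2^14 ≡ 16 (mod 31).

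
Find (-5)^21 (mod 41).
Using repeated squaring. (-5) ≡ 36 (mod 41). 21 = 16 + 4 + 1 (binary 10101). Repeated squaring mod 41: 36^1 ≡ 36; 36^2 ≡ 36² = 1296 ≡ 25; 36^4 ≡ 25² = 625 ≡ 10; 36^8 ≡ 10² = 100 ≡ 18; 36^16 ≡ 18² = 324 ≡ 37. Multiply: (-5)^21 ≡ 36^16 × 36^4 × 36^1 ≡ 37 × 10 × 36 (mod 41): 37 × 10 = 370 ≡ 1; 1 × 36 = 36 ≡ 36. So (-5)^21 ≡ 36 (mod 41).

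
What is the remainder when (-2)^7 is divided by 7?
(-2) ≡ 5 (mod 7). 7 = 4 + 2 + 1 (binary 111). Repeated squaring mod 7: 5^1 ≡ 5; 5^2 ≡ 5² = 25 ≡ 4; 5^4 ≡ 4² = 16 ≡ 2. Multiply: (-2)^7 ≡ 5^4 × 5^2 × 5^1 ≡ 2 × 4 × 5 (mod 7): 2 × 4 = 8 ≡ 1; 1 × 5 = 5 ≡ 5. So (-2)^7 ≡ 5 (mod 7).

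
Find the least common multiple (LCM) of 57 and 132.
2508

First find GCD(57, 132) using the Euclidean algorithm:
57 = 0 × 132 + 57
132 = 2 × 57 + 18
57 = 3 × 18 + 3
18 = 6 × 3 + 0
GCD(57, 132) = 3

LCM formula: LCM(a, b) = (a × b) / GCD(a, b)
LCM(57, 132) = (57 × 132) / 3
LCM(57, 132) = 7524 / 3
LCM(57, 132) = 2508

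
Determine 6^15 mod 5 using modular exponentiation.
Using Fermat: 6^{4} ≡ 1 (mod 5). 15 ≡ 3 (mod 4). So 6^{15} ≡ 6^{3} ≡ 1 (mod 5)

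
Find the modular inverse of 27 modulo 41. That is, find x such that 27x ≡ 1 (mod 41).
38

Using Extended Euclidean Algorithm:
gcd(27, 41) = 1
Bezout coefficients: 27 × -3 + 41 × 2 = 1
So 27 × -3 ≡ 1 (mod 41)
The inverse is -3 mod 41 = 38
Verification: 27 × 38 = 1026 = 25 × 41 + 1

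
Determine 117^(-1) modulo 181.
117^(-1) ≡ 82 (mod 181). Verification: 117 × 82 = 9594 ≡ 1 (mod 181)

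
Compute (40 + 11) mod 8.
3

(40 + 11) = 51
51 mod 8 = 3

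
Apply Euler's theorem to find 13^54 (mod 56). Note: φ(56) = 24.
By Euler: 13^{24} ≡ 1 (mod 56) since gcd(13, 56) = 1. 54 = 2×24 + 6. So 13^{54} ≡ 13^{6} ≡ 1 (mod 56)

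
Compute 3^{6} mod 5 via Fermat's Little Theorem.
4

By Fermat's Little Theorem, a^(p-1) ≡ 1 (mod p) for prime p and gcd(a, p) = 1
Here p = 5, so 3^4 ≡ 1 (mod 5)
We can reduce the exponent: 6 mod 4 = 2
So 3^6 ≡ 3^2 (mod 5)
Computing: 3^2 mod 5 = 4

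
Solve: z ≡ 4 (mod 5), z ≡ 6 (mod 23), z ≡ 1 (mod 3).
M = 5 × 23 × 3 = 345. M₁ = 69, y₁ ≡ 4 (mod 5). M₂ = 15, y₂ ≡ 20 (mod 23). M₃ = 115, y₃ ≡ 1 (mod 3). z = 4×69×4 + 6×15×20 + 1×115×1 ≡ 259 (mod 345)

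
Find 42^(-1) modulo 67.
8

Using Extended Euclidean Algorithm:
gcd(42, 67) = 1
Bezout coefficients: 42 × 8 + 67 × -5 = 1
So 42 × 8 ≡ 1 (mod 67)
The inverse is 8 mod 67 = 8
Verification: 42 × 8 = 336 = 5 × 67 + 1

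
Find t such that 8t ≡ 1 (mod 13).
8^(-1) ≡ 5 (mod 13). Verification: 8 × 5 = 40 ≡ 1 (mod 13)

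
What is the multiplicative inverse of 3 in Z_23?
8

Using Extended Euclidean Algorithm:
gcd(3, 23) = 1
Bezout coefficients: 3 × 8 + 23 × -1 = 1
So 3 × 8 ≡ 1 (mod 23)
The inverse is 8 mod 23 = 8
Verification: 3 × 8 = 24 = 1 × 23 + 1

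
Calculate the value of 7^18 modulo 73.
Using repeated squaring. 18 = 16 + 2 (binary 10010). Repeated squaring mod 73: 7^1 ≡ 7; 7^2 ≡ 7² = 49 ≡ 49; 7^4 ≡ 49² = 2401 ≡ 65; 7^8 ≡ 65² = 4225 ≡ 64; 7^16 ≡ 64² = 4096 ≡ 8. Multiply: 7^18 = 7^16 × 7^2 ≡ 8 × 49 (mod 73): 8 × 49 = 392 ≡ 27. So 7^18 ≡ 27 (mod 73).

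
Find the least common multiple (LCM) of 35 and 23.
805

First find GCD(35, 23) using the Euclidean algorithm:
35 = 1 × 23 + 12
23 = 1 × 12 + 11
12 = 1 × 11 + 1
11 = 11 × 1 + 0
GCD(35, 23) = 1

LCM formula: LCM(a, b) = (a × b) / GCD(a, b)
LCM(35, 23) = (35 × 23) / 1
LCM(35, 23) = 805 / 1
LCM(35, 23) = 805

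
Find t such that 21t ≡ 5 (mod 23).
9

Since gcd(21, 23) = 1 divides 5, a solution exists.
Multiply both sides by the inverse of 21 mod 23:
  21^(-1) mod 23 = 11
  x ≡ 11 × 5 ≡ 55 ≡ 9 (mod 23)
Verification: 21 × 9 = 189 = 8 × 23 + 5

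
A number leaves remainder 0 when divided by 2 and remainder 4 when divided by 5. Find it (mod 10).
M = 2 × 5 = 10. M₁ = 5, y₁ ≡ 1 (mod 2). M₂ = 2, y₂ ≡ 3 (mod 5). m = 0×5×1 + 4×2×3 ≡ 4 (mod 10)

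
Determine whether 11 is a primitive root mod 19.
p - 1 = 18 has prime divisors 2, 3. Check 11^(18/q) mod 19 for each: 11^(18/2) = 11^9 ≡ 1, 11^(18/3) = 11^6 ≡ 1 (mod 19). Since 11^9 ≡ 1 (mod 19), the order of 11 divides 9 (in fact the order is 3) ≠ 18, so it is not a primitive root.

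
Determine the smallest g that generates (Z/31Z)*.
3

A primitive root g modulo p has order p-1 = 30
Prime divisors of 30: [2, 3, 5]
g is a primitive root iff g^(30/q) ≢ 1 (mod 31) for each prime divisor q
Testing small values:
  g = 2: 2^15 ≡ 1, 2^10 ≡ 1, 2^6 ≡ 2 (mod 31) → 2^15 ≡ 1, not primitive root
  g = 3: 3^15 ≡ 30, 3^10 ≡ 25, 3^6 ≡ 16 (mod 31) → none is 1, primitive root!
The smallest primitive root is 3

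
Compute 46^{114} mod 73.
72

Using successive squaring:
Binary expansion of 114: 1110010
Powers of 46 mod 73 (each is the square of the previous):
  46^1 ≡ 46 (mod 73)
  46^2 ≡ 46² = 2116 ≡ 72 (mod 73)
  46^4 ≡ 72² = 5184 ≡ 1 (mod 73)
  46^8 ≡ 1² = 1 ≡ 1 (mod 73)
  46^16 ≡ 1² = 1 ≡ 1 (mod 73)
  46^32 ≡ 1² = 1 ≡ 1 (mod 73)
  46^64 ≡ 1² = 1 ≡ 1 (mod 73)
114 = 64 + 32 + 16 + 2, so 46^114 = 46^64 × 46^32 × 46^16 × 46^2 ≡ 1 × 1 × 1 × 72 (mod 73)
Multiplying step by step:
  1 × 1 = 1 ≡ 1 (mod 73)
  1 × 1 = 1 ≡ 1 (mod 73)
  1 × 72 = 72 ≡ 72 (mod 73)
Result: 46^114 ≡ 72 (mod 73)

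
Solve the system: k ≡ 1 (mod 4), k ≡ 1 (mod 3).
M = 4 × 3 = 12. M₁ = 3, y₁ ≡ 3 (mod 4). M₂ = 4, y₂ ≡ 1 (mod 3). k = 1×3×3 + 1×4×1 ≡ 1 (mod 12)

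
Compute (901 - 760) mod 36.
33

(901 - 760) = 141
141 mod 36 = 33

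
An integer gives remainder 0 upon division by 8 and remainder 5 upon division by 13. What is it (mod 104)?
M = 8 × 13 = 104. M₁ = 13, y₁ ≡ 5 (mod 8). M₂ = 8, y₂ ≡ 5 (mod 13). t = 0×13×5 + 5×8×5 ≡ 96 (mod 104). The smallest positive such number is 96.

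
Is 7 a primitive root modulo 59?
No

To verify, check if 7^(58/q) ≢ 1 (mod 59) for each prime divisor q of 58
Divisors of 58 = 58: [1, 2, 29, 58]
  7^(58/2) = 7^29 ≡ 1 (mod 59)
  7^(58/29) = 7^2 ≡ 49 (mod 59)
Conclusion: 7 is not a primitive root modulo 59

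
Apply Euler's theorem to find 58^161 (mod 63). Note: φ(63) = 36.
By Euler: 58^{36} ≡ 1 (mod 63) since gcd(58, 63) = 1. 161 = 4×36 + 17. So 58^{161} ≡ 58^{17} ≡ 25 (mod 63)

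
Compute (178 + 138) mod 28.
8

(178 + 138) = 316
316 mod 28 = 8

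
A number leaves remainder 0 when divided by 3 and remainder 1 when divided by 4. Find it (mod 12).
M = 3 × 4 = 12. M₁ = 4, y₁ ≡ 1 (mod 3). M₂ = 3, y₂ ≡ 3 (mod 4). m = 0×4×1 + 1×3×3 ≡ 9 (mod 12)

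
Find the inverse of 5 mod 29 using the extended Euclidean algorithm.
Extended GCD: 5(6) + 29(-1) = 1. So 5^(-1) ≡ 6 ≡ 6 (mod 29). Verify: 5 × 6 = 30 ≡ 1 (mod 29)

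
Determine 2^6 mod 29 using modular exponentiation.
6 = 4 + 2 (binary 110). Repeated squaring mod 29: 2^1 ≡ 2; 2^2 ≡ 2² = 4 ≡ 4; 2^4 ≡ 4² = 16 ≡ 16. Multiply: 2^6 = 2^4 × 2^2 ≡ 16 × 4 (mod 29): 16 × 4 = 64 ≡ 6. So 2^6 ≡ 6 (mod 29).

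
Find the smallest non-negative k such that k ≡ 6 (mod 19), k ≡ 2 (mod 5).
82

Using the Chinese Remainder Theorem:
M = product of moduli = 95
For equation 1: M_1 = 5, 5 ≡ 5 (mod 19), inverse of 5 mod 19 is 4 (check: 5 × 4 = 20 ≡ 1 (mod 19))
For equation 2: M_2 = 19, 19 ≡ 4 (mod 5), inverse of 19 mod 5 is 4 (check: 4 × 4 = 16 ≡ 1 (mod 5))
Combine: k ≡ Σ r_i×M_i×(M_i⁻¹ mod m_i) = 6×5×4 + 2×19×4 = 120 + 152 = 272
272 mod 95 = 82
k ≡ 82 (mod 95)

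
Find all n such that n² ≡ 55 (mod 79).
The square roots of 55 mod 79 are 23 and 56. Verify: 23² = 529 ≡ 55 (mod 79)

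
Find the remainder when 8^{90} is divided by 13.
By Fermat: 8^{12} ≡ 1 (mod 13). 90 = 7×12 + 6. So 8^{90} ≡ 8^{6} ≡ 12 (mod 13)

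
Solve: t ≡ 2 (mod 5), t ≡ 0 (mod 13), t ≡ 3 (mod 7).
M = 5 × 13 × 7 = 455. M₁ = 91, y₁ ≡ 1 (mod 5). M₂ = 35, y₂ ≡ 3 (mod 13). M₃ = 65, y₃ ≡ 4 (mod 7). t = 2×91×1 + 0×35×3 + 3×65×4 ≡ 52 (mod 455)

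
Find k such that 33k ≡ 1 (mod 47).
33^(-1) ≡ 10 (mod 47). Verification: 33 × 10 = 330 ≡ 1 (mod 47)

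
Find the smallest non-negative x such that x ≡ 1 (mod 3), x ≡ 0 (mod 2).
4

Using the Chinese Remainder Theorem:
M = product of moduli = 6
For equation 1: M_1 = 2, 2 ≡ 2 (mod 3), inverse of 2 mod 3 is 2 (check: 2 × 2 = 4 ≡ 1 (mod 3))
For equation 2: M_2 = 3, 3 ≡ 1 (mod 2), inverse of 3 mod 2 is 1 (check: 1 × 1 = 1 ≡ 1 (mod 2))
Combine: x ≡ Σ r_i×M_i×(M_i⁻¹ mod m_i) = 1×2×2 + 0×3×1 = 4 + 0 = 4
4 mod 6 = 4
x ≡ 4 (mod 6)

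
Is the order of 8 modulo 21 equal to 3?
No, the actual order is 2, not 3.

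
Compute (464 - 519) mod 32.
9

(464 - 519) = -55
-55 mod 32 = 9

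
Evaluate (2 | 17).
(2/17) = 2^{8} mod 17 = 1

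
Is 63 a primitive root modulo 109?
No

To verify, check if 63^(108/q) ≢ 1 (mod 109) for each prime divisor q of 108
Divisors of 108 = 108: [1, 2, 3, 4, 6, 9, 12, 18, 27, 36, 54, 108]
  63^(108/2) = 63^54 ≡ 1 (mod 109)
  63^(108/3) = 63^36 ≡ 1 (mod 109)
Conclusion: 63 is not a primitive root modulo 109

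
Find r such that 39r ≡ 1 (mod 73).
39^(-1) ≡ 15 (mod 73). Verification: 39 × 15 = 585 ≡ 1 (mod 73)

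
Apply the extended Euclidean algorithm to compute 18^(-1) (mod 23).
Extended GCD: 18(9) + 23(-7) = 1. So 18^(-1) ≡ 9 ≡ 9 (mod 23). Verify: 18 × 9 = 162 ≡ 1 (mod 23)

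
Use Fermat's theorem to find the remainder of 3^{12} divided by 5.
1

By Fermat's Little Theorem, a^(p-1) ≡ 1 (mod p) for prime p and gcd(a, p) = 1
Here p = 5, so 3^4 ≡ 1 (mod 5)
We can reduce the exponent: 12 mod 4 = 0
So 3^12 ≡ 3^0 (mod 5)
Computing: 3^0 mod 5 = 1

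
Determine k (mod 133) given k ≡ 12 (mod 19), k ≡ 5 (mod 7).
12

Using the Chinese Remainder Theorem:
M = product of moduli = 133
For equation 1: M_1 = 7, 7 ≡ 7 (mod 19), inverse of 7 mod 19 is 11 (check: 7 × 11 = 77 ≡ 1 (mod 19))
For equation 2: M_2 = 19, 19 ≡ 5 (mod 7), inverse of 19 mod 7 is 3 (check: 5 × 3 = 15 ≡ 1 (mod 7))
Combine: k ≡ Σ r_i×M_i×(M_i⁻¹ mod m_i) = 12×7×11 + 5×19×3 = 924 + 285 = 1209
1209 mod 133 = 12
k ≡ 12 (mod 133)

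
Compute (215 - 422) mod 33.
24

(215 - 422) = -207
-207 mod 33 = 24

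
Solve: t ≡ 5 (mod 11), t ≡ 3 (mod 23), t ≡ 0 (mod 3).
M = 11 × 23 × 3 = 759. M₁ = 69, y₁ ≡ 4 (mod 11). M₂ = 33, y₂ ≡ 7 (mod 23). M₃ = 253, y₃ ≡ 1 (mod 3). t = 5×69×4 + 3×33×7 + 0×253×1 ≡ 555 (mod 759)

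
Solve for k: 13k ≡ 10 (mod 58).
32

Since gcd(13, 58) = 1 divides 10, a solution exists.
Multiply both sides by the inverse of 13 mod 58:
  13^(-1) mod 58 = 9
  x ≡ 9 × 10 ≡ 90 ≡ 32 (mod 58)
Verification: 13 × 32 = 416 = 7 × 58 + 10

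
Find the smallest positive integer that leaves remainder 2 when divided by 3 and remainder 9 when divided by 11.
M = 3 × 11 = 33. M₁ = 11, y₁ ≡ 2 (mod 3). M₂ = 3, y₂ ≡ 4 (mod 11). z = 2×11×2 + 9×3×4 ≡ 20 (mod 33). The smallest positive such number is 20.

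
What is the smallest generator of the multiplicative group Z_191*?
p - 1 = 190 has prime divisors 2, 5, 19. h is a primitive root mod 191 iff h^(190/q) ≢ 1 (mod 191) for each such q.
h = 2: 2^95 ≡ 1, 2^38 ≡ 49, 2^10 ≡ 69 (mod 191); 2^95 ≡ 1, so not a primitive root.
h = 3: 3^95 ≡ 1, 3^38 ≡ 39, 3^10 ≡ 30 (mod 191); 3^95 ≡ 1, so not a primitive root.
h = 4: 4^95 ≡ 1, 4^38 ≡ 109, 4^10 ≡ 177 (mod 191); 4^95 ≡ 1, so not a primitive root.
h = 5: 5^95 ≡ 1, 5^38 ≡ 1, 5^10 ≡ 177 (mod 191); 5^95 ≡ 1, so not a primitive root.
h = 6: 6^95 ≡ 1, 6^38 ≡ 1, 6^10 ≡ 160 (mod 191); 6^95 ≡ 1, so not a primitive root.
h = 7: 7^95 ≡ 190, 7^38 ≡ 39, 7^10 ≡ 1 (mod 191); 7^10 ≡ 1, so not a primitive root.
h = 8: 8^95 ≡ 1, 8^38 ≡ 184, 8^10 ≡ 180 (mod 191); 8^95 ≡ 1, so not a primitive root.
h = 9: 9^95 ≡ 1, 9^38 ≡ 184, 9^10 ≡ 136 (mod 191); 9^95 ≡ 1, so not a primitive root.
h = 10: 10^95 ≡ 1, 10^38 ≡ 49, 10^10 ≡ 180 (mod 191); 10^95 ≡ 1, so not a primitive root.
h = 11: 11^95 ≡ 190, 11^38 ≡ 1, 11^10 ≡ 107 (mod 191); 11^38 ≡ 1, so not a primitive root.
h = 12: 12^95 ≡ 1, 12^38 ≡ 49, 12^10 ≡ 153 (mod 191); 12^95 ≡ 1, so not a primitive root.
h = 13: 13^95 ≡ 1, 13^38 ≡ 184, 13^10 ≡ 121 (mod 191); 13^95 ≡ 1, so not a primitive root.
h = 14: 14^95 ≡ 190, 14^38 ≡ 1, 14^10 ≡ 69 (mod 191); 14^38 ≡ 1, so not a primitive root.
h = 15: 15^95 ≡ 1, 15^38 ≡ 39, 15^10 ≡ 153 (mod 191); 15^95 ≡ 1, so not a primitive root.
h = 16: 16^95 ≡ 1, 16^38 ≡ 39, 16^10 ≡ 5 (mod 191); 16^95 ≡ 1, so not a primitive root.
h = 17: 17^95 ≡ 1, 17^38 ≡ 109, 17^10 ≡ 32 (mod 191); 17^95 ≡ 1, so not a primitive root.
h = 18: 18^95 ≡ 1, 18^38 ≡ 39, 18^10 ≡ 25 (mod 191); 18^95 ≡ 1, so not a primitive root.
h = 19: 19^95 ≡ 190, 19^38 ≡ 39, 19^10 ≡ 52 (mod 191); none is 1, so 19 has order 190 and is a primitive root.
The smallest primitive root mod 191 is g = 19.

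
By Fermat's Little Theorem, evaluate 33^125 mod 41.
By Fermat: 33^{40} ≡ 1 (mod 41). 125 = 3×40 + 5. So 33^{125} ≡ 33^{5} ≡ 32 (mod 41)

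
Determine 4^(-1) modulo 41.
4^(-1) ≡ 31 (mod 41). Verification: 4 × 31 = 124 ≡ 1 (mod 41)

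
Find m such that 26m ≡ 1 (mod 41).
26^(-1) ≡ 30 (mod 41). Verification: 26 × 30 = 780 ≡ 1 (mod 41)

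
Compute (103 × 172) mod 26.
10

(103 × 172) = 17716
17716 mod 26 = 10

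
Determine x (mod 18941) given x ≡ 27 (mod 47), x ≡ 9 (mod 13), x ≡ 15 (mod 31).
6184

Using the Chinese Remainder Theorem:
M = product of moduli = 18941
For equation 1: M_1 = 403, 403 ≡ 27 (mod 47), inverse of 403 mod 47 is 7 (check: 27 × 7 = 189 ≡ 1 (mod 47))
For equation 2: M_2 = 1457, 1457 ≡ 1 (mod 13), inverse of 1457 mod 13 is 1 (check: 1 × 1 = 1 ≡ 1 (mod 13))
For equation 3: M_3 = 611, 611 ≡ 22 (mod 31), inverse of 611 mod 31 is 24 (check: 22 × 24 = 528 ≡ 1 (mod 31))
Combine: x ≡ Σ r_i×M_i×(M_i⁻¹ mod m_i) = 27×403×7 + 9×1457×1 + 15×611×24 = 76167 + 13113 + 219960 = 309240
309240 mod 18941 = 6184
x ≡ 6184 (mod 18941)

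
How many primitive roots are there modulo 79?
24

The number of primitive roots modulo p is φ(p-1) = φ(78)
φ(78) = 24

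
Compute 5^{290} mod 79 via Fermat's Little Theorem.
76

By Fermat's Little Theorem, a^(p-1) ≡ 1 (mod p) for prime p and gcd(a, p) = 1
Here p = 79, so 5^78 ≡ 1 (mod 79)
We can reduce the exponent: 290 mod 78 = 56
So 5^290 ≡ 5^56 (mod 79)
Computing: 5^56 mod 79 = 76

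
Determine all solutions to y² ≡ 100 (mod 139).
The square roots of 100 mod 139 are 129 and 10. Verify: 129² = 16641 ≡ 100 (mod 139)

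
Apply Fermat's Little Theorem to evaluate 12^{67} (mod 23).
12

By Fermat's Little Theorem, a^(p-1) ≡ 1 (mod p) for prime p and gcd(a, p) = 1
Here p = 23, so 12^22 ≡ 1 (mod 23)
We can reduce the exponent: 67 mod 22 = 1
So 12^67 ≡ 12^1 (mod 23)
Computing: 12^1 mod 23 = 12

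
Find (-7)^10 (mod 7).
(-7) ≡ 0 (mod 7). 10 = 8 + 2 (binary 1010). Repeated squaring mod 7: 0^1 ≡ 0; 0^2 ≡ 0² = 0 ≡ 0; 0^4 ≡ 0² = 0 ≡ 0; 0^8 ≡ 0² = 0 ≡ 0. Multiply: (-7)^10 ≡ 0^8 × 0^2 ≡ 0 × 0 (mod 7): 0 × 0 = 0 ≡ 0. So (-7)^10 ≡ 0 (mod 7).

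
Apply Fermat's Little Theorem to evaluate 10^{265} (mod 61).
29

By Fermat's Little Theorem, a^(p-1) ≡ 1 (mod p) for prime p and gcd(a, p) = 1
Here p = 61, so 10^60 ≡ 1 (mod 61)
We can reduce the exponent: 265 mod 60 = 25
So 10^265 ≡ 10^25 (mod 61)
Computing: 10^25 mod 61 = 29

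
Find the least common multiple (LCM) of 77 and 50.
3850

First find GCD(77, 50) using the Euclidean algorithm:
77 = 1 × 50 + 27
50 = 1 × 27 + 23
27 = 1 × 23 + 4
23 = 5 × 4 + 3
4 = 1 × 3 + 1
3 = 3 × 1 + 0
GCD(77, 50) = 1

LCM formula: LCM(a, b) = (a × b) / GCD(a, b)
LCM(77, 50) = (77 × 50) / 1
LCM(77, 50) = 3850 / 1
LCM(77, 50) = 3850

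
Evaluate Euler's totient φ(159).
104

Prime factorization: 159 = 3 × 53
Using the formula φ(n) = n × Π(1 - 1/p) for each prime factor p:
φ(159) = 159 × (1 - 1/3) × (1 - 1/53)
φ(159) = 104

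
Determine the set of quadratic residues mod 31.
QRs mod 31: {1, 2, 4, 5, 7, 8, 9, 10, 14, 16, 18, 19, 20, 25, 28}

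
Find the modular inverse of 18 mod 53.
18^(-1) ≡ 3 (mod 53). Verification: 18 × 3 = 54 ≡ 1 (mod 53)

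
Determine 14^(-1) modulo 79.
14^(-1) ≡ 17 (mod 79). Verification: 14 × 17 = 238 ≡ 1 (mod 79)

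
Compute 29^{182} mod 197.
191

Using successive squaring:
Binary expansion of 182: 10110110
Powers of 29 mod 197 (each is the square of the previous):
  29^1 ≡ 29 (mod 197)
  29^2 ≡ 29² = 841 ≡ 53 (mod 197)
  29^4 ≡ 53² = 2809 ≡ 51 (mod 197)
  29^8 ≡ 51² = 2601 ≡ 40 (mod 197)
  29^16 ≡ 40² = 1600 ≡ 24 (mod 197)
  29^32 ≡ 24² = 576 ≡ 182 (mod 197)
  29^64 ≡ 182² = 33124 ≡ 28 (mod 197)
  29^128 ≡ 28² = 784 ≡ 193 (mod 197)
182 = 128 + 32 + 16 + 4 + 2, so 29^182 = 29^128 × 29^32 × 29^16 × 29^4 × 29^2 ≡ 193 × 182 × 24 × 51 × 53 (mod 197)
Multiplying step by step:
  193 × 182 = 35126 ≡ 60 (mod 197)
  60 × 24 = 1440 ≡ 61 (mod 197)
  61 × 51 = 3111 ≡ 156 (mod 197)
  156 × 53 = 8268 ≡ 191 (mod 197)
Result: 29^182 ≡ 191 (mod 197)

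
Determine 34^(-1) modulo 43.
34^(-1) ≡ 19 (mod 43). Verification: 34 × 19 = 646 ≡ 1 (mod 43)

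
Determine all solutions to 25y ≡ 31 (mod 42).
13

Since gcd(25, 42) = 1 divides 31, a solution exists.
Multiply both sides by the inverse of 25 mod 42:
  25^(-1) mod 42 = 37
  x ≡ 37 × 31 ≡ 1147 ≡ 13 (mod 42)
Verification: 25 × 13 = 325 = 7 × 42 + 31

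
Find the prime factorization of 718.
2 × 359

Divide by primes starting from smallest:
718 ÷ 2 = 359
359 ÷ 359 = 1

718 = 2 × 359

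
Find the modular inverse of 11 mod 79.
11^(-1) ≡ 36 (mod 79). Verification: 11 × 36 = 396 ≡ 1 (mod 79)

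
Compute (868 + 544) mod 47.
2

(868 + 544) = 1412
1412 mod 47 = 2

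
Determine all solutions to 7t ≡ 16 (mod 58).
52

Since gcd(7, 58) = 1 divides 16, a solution exists.
Multiply both sides by the inverse of 7 mod 58:
  7^(-1) mod 58 = 25
  x ≡ 25 × 16 ≡ 400 ≡ 52 (mod 58)
Verification: 7 × 52 = 364 = 6 × 58 + 16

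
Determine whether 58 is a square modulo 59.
By Euler's criterion: 58^{29} ≡ 58 (mod 59). Since this equals -1 (≡ 58), 58 is not a QR.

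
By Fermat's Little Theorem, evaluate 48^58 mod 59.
By Fermat's Little Theorem, 48^{58} ≡ 1 (mod 59) since 59 is prime and gcd(48, 59) = 1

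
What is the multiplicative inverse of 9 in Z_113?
88

Using Extended Euclidean Algorithm:
gcd(9, 113) = 1
Bezout coefficients: 9 × -25 + 113 × 2 = 1
So 9 × -25 ≡ 1 (mod 113)
The inverse is -25 mod 113 = 88
Verification: 9 × 88 = 792 = 7 × 113 + 1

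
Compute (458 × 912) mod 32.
0

(458 × 912) = 417696
417696 mod 32 = 0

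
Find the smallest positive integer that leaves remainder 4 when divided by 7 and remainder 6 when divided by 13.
M = 7 × 13 = 91. M₁ = 13, y₁ ≡ 6 (mod 7). M₂ = 7, y₂ ≡ 2 (mod 13). n = 4×13×6 + 6×7×2 ≡ 32 (mod 91). The smallest positive such number is 32.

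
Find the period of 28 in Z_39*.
Powers of 28 mod 39: 28^1≡28, 28^2≡4, 28^3≡34, 28^4≡16, 28^5≡19, 28^6≡25, 28^7≡37, 28^8≡22, 28^9≡31, 28^10≡10, 28^11≡7, 28^12≡1. Order = 12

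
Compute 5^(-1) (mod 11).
9

Using Extended Euclidean Algorithm:
gcd(5, 11) = 1
Bezout coefficients: 5 × -2 + 11 × 1 = 1
So 5 × -2 ≡ 1 (mod 11)
The inverse is -2 mod 11 = 9
Verification: 5 × 9 = 45 = 4 × 11 + 1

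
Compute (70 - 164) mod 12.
2

(70 - 164) = -94
-94 mod 12 = 2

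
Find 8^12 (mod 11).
Using Fermat: 8^{10} ≡ 1 (mod 11). 12 ≡ 2 (mod 10). So 8^{12} ≡ 8^{2} ≡ 9 (mod 11)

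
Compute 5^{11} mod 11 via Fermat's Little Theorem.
5

By Fermat's Little Theorem, a^(p-1) ≡ 1 (mod p) for prime p and gcd(a, p) = 1
Here p = 11, so 5^10 ≡ 1 (mod 11)
We can reduce the exponent: 11 mod 10 = 1
So 5^11 ≡ 5^1 (mod 11)
Computing: 5^1 mod 11 = 5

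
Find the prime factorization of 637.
7^2 × 13

Divide by primes starting from smallest:
637 ÷ 7 = 91
91 ÷ 7 = 13
13 ÷ 13 = 1

637 = 7^2 × 13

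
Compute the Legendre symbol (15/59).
(15/59) = 15^{29} mod 59 = 1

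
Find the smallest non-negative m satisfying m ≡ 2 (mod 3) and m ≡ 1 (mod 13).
M = 3 × 13 = 39. M₁ = 13, y₁ ≡ 1 (mod 3). M₂ = 3, y₂ ≡ 9 (mod 13). m = 2×13×1 + 1×3×9 ≡ 14 (mod 39)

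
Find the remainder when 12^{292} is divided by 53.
By Fermat: 12^{52} ≡ 1 (mod 53). 292 = 5×52 + 32. So 12^{292} ≡ 12^{32} ≡ 36 (mod 53)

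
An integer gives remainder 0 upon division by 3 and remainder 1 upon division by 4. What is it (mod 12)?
M = 3 × 4 = 12. M₁ = 4, y₁ ≡ 1 (mod 3). M₂ = 3, y₂ ≡ 3 (mod 4). x = 0×4×1 + 1×3×3 ≡ 9 (mod 12). The smallest positive such number is 9.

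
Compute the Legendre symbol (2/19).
(2/19) = 2^{9} mod 19 = -1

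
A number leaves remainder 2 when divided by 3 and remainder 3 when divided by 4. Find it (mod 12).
M = 3 × 4 = 12. M₁ = 4, y₁ ≡ 1 (mod 3). M₂ = 3, y₂ ≡ 3 (mod 4). n = 2×4×1 + 3×3×3 ≡ 11 (mod 12)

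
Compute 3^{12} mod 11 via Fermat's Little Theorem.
9

By Fermat's Little Theorem, a^(p-1) ≡ 1 (mod p) for prime p and gcd(a, p) = 1
Here p = 11, so 3^10 ≡ 1 (mod 11)
We can reduce the exponent: 12 mod 10 = 2
So 3^12 ≡ 3^2 (mod 11)
Computing: 3^2 mod 11 = 9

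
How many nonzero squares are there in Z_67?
For prime 67, there are (p-1)/2 = (67-1)/2 = 33 quadratic residues (excluding 0).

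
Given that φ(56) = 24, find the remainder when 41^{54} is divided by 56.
By Euler: 41^{24} ≡ 1 (mod 56) since gcd(41, 56) = 1. 54 = 2×24 + 6. So 41^{54} ≡ 41^{6} ≡ 1 (mod 56)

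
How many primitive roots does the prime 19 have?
Number of primitive roots mod 19 = φ(18) = 6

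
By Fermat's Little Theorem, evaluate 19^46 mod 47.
By Fermat's Little Theorem, 19^{46} ≡ 1 (mod 47) since 47 is prime and gcd(19, 47) = 1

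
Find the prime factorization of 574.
2 × 7 × 41

Divide by primes starting from smallest:
574 ÷ 2 = 287
287 ÷ 7 = 41
41 ÷ 41 = 1

574 = 2 × 7 × 41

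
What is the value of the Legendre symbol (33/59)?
(33/59) = 33^{29} mod 59 = -1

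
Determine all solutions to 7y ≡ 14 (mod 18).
2

Since gcd(7, 18) = 1 divides 14, a solution exists.
Multiply both sides by the inverse of 7 mod 18:
  7^(-1) mod 18 = 13
  x ≡ 13 × 14 ≡ 182 ≡ 2 (mod 18)
Verification: 7 × 2 = 14 = 0 × 18 + 14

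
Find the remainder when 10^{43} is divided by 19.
By Fermat: 10^{18} ≡ 1 (mod 19). 43 = 2×18 + 7. So 10^{43} ≡ 10^{7} ≡ 15 (mod 19)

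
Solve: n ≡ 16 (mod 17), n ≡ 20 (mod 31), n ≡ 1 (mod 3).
M = 17 × 31 × 3 = 1581. M₁ = 93, y₁ ≡ 15 (mod 17). M₂ = 51, y₂ ≡ 14 (mod 31). M₃ = 527, y₃ ≡ 2 (mod 3). n = 16×93×15 + 20×51×14 + 1×527×2 ≡ 1291 (mod 1581)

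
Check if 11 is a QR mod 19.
By Euler's criterion: 11^{9} ≡ 1 (mod 19). Since this equals 1, 11 is a QR.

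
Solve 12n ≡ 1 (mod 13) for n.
12

Using Extended Euclidean Algorithm:
gcd(12, 13) = 1
Bezout coefficients: 12 × -1 + 13 × 1 = 1
So 12 × -1 ≡ 1 (mod 13)
The inverse is -1 mod 13 = 12
Verification: 12 × 12 = 144 = 11 × 13 + 1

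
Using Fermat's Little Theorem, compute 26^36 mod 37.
By Fermat's Little Theorem, 26^{36} ≡ 1 (mod 37) since 37 is prime and gcd(26, 37) = 1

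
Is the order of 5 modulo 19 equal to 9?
Yes, ord_19(5) = 9.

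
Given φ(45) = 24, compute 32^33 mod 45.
By Euler: 32^{24} ≡ 1 (mod 45) since gcd(32, 45) = 1. 33 = 1×24 + 9. So 32^{33} ≡ 32^{9} ≡ 17 (mod 45)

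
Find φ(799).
736

Prime factorization: 799 = 17 × 47
Using the formula φ(n) = n × Π(1 - 1/p) for each prime factor p:
φ(799) = 799 × (1 - 1/17) × (1 - 1/47)
φ(799) = 736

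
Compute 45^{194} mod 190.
125

Using successive squaring:
Binary expansion of 194: 11000010
Powers of 45 mod 190 (each is the square of the previous):
  45^1 ≡ 45 (mod 190)
  45^2 ≡ 45² = 2025 ≡ 125 (mod 190)
  45^4 ≡ 125² = 15625 ≡ 45 (mod 190)
  45^8 ≡ 45² = 2025 ≡ 125 (mod 190)
  45^16 ≡ 125² = 15625 ≡ 45 (mod 190)
  45^32 ≡ 45² = 2025 ≡ 125 (mod 190)
  45^64 ≡ 125² = 15625 ≡ 45 (mod 190)
  45^128 ≡ 45² = 2025 ≡ 125 (mod 190)
194 = 128 + 64 + 2, so 45^194 = 45^128 × 45^64 × 45^2 ≡ 125 × 45 × 125 (mod 190)
Multiplying step by step:
  125 × 45 = 5625 ≡ 115 (mod 190)
  115 × 125 = 14375 ≡ 125 (mod 190)
Result: 45^194 ≡ 125 (mod 190)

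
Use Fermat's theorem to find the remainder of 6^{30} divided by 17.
9

By Fermat's Little Theorem, a^(p-1) ≡ 1 (mod p) for prime p and gcd(a, p) = 1
Here p = 17, so 6^16 ≡ 1 (mod 17)
We can reduce the exponent: 30 mod 16 = 14
So 6^30 ≡ 6^14 (mod 17)
Computing: 6^14 mod 17 = 9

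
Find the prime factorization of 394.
2 × 197

Divide by primes starting from smallest:
394 ÷ 2 = 197
197 ÷ 197 = 1

394 = 2 × 197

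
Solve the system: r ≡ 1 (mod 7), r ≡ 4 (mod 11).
M = 7 × 11 = 77. M₁ = 11, y₁ ≡ 2 (mod 7). M₂ = 7, y₂ ≡ 8 (mod 11). r = 1×11×2 + 4×7×8 ≡ 15 (mod 77)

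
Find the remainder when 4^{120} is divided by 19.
By Fermat: 4^{18} ≡ 1 (mod 19). 120 = 6×18 + 12. So 4^{120} ≡ 4^{12} ≡ 7 (mod 19)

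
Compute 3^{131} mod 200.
147

Using successive squaring:
Binary expansion of 131: 10000011
Powers of 3 mod 200 (each is the square of the previous):
  3^1 ≡ 3 (mod 200)
  3^2 ≡ 3² = 9 ≡ 9 (mod 200)
  3^4 ≡ 9² = 81 ≡ 81 (mod 200)
  3^8 ≡ 81² = 6561 ≡ 161 (mod 200)
  3^16 ≡ 161² = 25921 ≡ 121 (mod 200)
  3^32 ≡ 121² = 14641 ≡ 41 (mod 200)
  3^64 ≡ 41² = 1681 ≡ 81 (mod 200)
  3^128 ≡ 81² = 6561 ≡ 161 (mod 200)
131 = 128 + 2 + 1, so 3^131 = 3^128 × 3^2 × 3^1 ≡ 161 × 9 × 3 (mod 200)
Multiplying step by step:
  161 × 9 = 1449 ≡ 49 (mod 200)
  49 × 3 = 147 ≡ 147 (mod 200)
Result: 3^131 ≡ 147 (mod 200)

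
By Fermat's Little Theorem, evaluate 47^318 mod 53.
By Fermat: 47^{52} ≡ 1 (mod 53). 318 = 6×52 + 6. So 47^{318} ≡ 47^{6} ≡ 16 (mod 53)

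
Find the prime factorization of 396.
2^2 × 3^2 × 11

Divide by primes starting from smallest:
396 ÷ 2 = 198
198 ÷ 2 = 99
99 ÷ 3 = 33
33 ÷ 3 = 11
11 ÷ 11 = 1

396 = 2^2 × 3^2 × 11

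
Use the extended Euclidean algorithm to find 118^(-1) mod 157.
Extended GCD: 118(4) + 157(-3) = 1. So 118^(-1) ≡ 4 ≡ 4 (mod 157). Verify: 118 × 4 = 472 ≡ 1 (mod 157)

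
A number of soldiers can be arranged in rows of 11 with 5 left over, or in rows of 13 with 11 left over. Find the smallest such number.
M = 11 × 13 = 143. M₁ = 13, y₁ ≡ 6 (mod 11). M₂ = 11, y₂ ≡ 6 (mod 13). n = 5×13×6 + 11×11×6 ≡ 115 (mod 143). The smallest positive such number is 115.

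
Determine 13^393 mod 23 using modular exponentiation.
Using Fermat: 13^{22} ≡ 1 (mod 23). 393 ≡ 19 (mod 22). So 13^{393} ≡ 13^{19} ≡ 2 (mod 23)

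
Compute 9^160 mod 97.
Using Fermat: 9^{96} ≡ 1 (mod 97). 160 ≡ 64 (mod 96). So 9^{160} ≡ 9^{64} ≡ 35 (mod 97)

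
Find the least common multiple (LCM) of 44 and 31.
1364

First find GCD(44, 31) using the Euclidean algorithm:
44 = 1 × 31 + 13
31 = 2 × 13 + 5
13 = 2 × 5 + 3
5 = 1 × 3 + 2
3 = 1 × 2 + 1
2 = 2 × 1 + 0
GCD(44, 31) = 1

LCM formula: LCM(a, b) = (a × b) / GCD(a, b)
LCM(44, 31) = (44 × 31) / 1
LCM(44, 31) = 1364 / 1
LCM(44, 31) = 1364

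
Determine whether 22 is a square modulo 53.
By Euler's criterion: 22^{26} ≡ 52 (mod 53). Since this equals -1 (≡ 52), 22 is not a QR.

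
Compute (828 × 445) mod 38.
12

(828 × 445) = 368460
368460 mod 38 = 12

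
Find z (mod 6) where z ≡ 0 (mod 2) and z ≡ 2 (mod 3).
M = 2 × 3 = 6. M₁ = 3, y₁ ≡ 1 (mod 2). M₂ = 2, y₂ ≡ 2 (mod 3). z = 0×3×1 + 2×2×2 ≡ 2 (mod 6)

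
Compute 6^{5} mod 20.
16

Using successive squaring:
Binary expansion of 5: 101
Powers of 6 mod 20 (each is the square of the previous):
  6^1 ≡ 6 (mod 20)
  6^2 ≡ 6² = 36 ≡ 16 (mod 20)
  6^4 ≡ 16² = 256 ≡ 16 (mod 20)
5 = 4 + 1, so 6^5 = 6^4 × 6^1 ≡ 16 × 6 (mod 20)
Multiplying step by step:
  16 × 6 = 96 ≡ 16 (mod 20)
Result: 6^5 ≡ 16 (mod 20)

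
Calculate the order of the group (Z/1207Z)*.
1120

Prime factorization: 1207 = 17 × 71
Using the formula φ(n) = n × Π(1 - 1/p) for each prime factor p:
φ(1207) = 1207 × (1 - 1/17) × (1 - 1/71)
φ(1207) = 1120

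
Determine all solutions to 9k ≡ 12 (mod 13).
10

Since gcd(9, 13) = 1 divides 12, a solution exists.
Multiply both sides by the inverse of 9 mod 13:
  9^(-1) mod 13 = 3
  x ≡ 3 × 12 ≡ 36 ≡ 10 (mod 13)
Verification: 9 × 10 = 90 = 6 × 13 + 12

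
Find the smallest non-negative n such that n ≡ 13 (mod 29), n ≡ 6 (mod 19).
158

Using the Chinese Remainder Theorem:
M = product of moduli = 551
For equation 1: M_1 = 19, 19 ≡ 19 (mod 29), inverse of 19 mod 29 is 26 (check: 19 × 26 = 494 ≡ 1 (mod 29))
For equation 2: M_2 = 29, 29 ≡ 10 (mod 19), inverse of 29 mod 19 is 2 (check: 10 × 2 = 20 ≡ 1 (mod 19))
Combine: n ≡ Σ r_i×M_i×(M_i⁻¹ mod m_i) = 13×19×26 + 6×29×2 = 6422 + 348 = 6770
6770 mod 551 = 158
n ≡ 158 (mod 551)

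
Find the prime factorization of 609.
3 × 7 × 29

Divide by primes starting from smallest:
609 ÷ 3 = 203
203 ÷ 7 = 29
29 ÷ 29 = 1

609 = 3 × 7 × 29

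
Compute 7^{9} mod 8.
7

Using successive squaring:
Binary expansion of 9: 1001
Powers of 7 mod 8 (each is the square of the previous):
  7^1 ≡ 7 (mod 8)
  7^2 ≡ 7² = 49 ≡ 1 (mod 8)
  7^4 ≡ 1² = 1 ≡ 1 (mod 8)
  7^8 ≡ 1² = 1 ≡ 1 (mod 8)
9 = 8 + 1, so 7^9 = 7^8 × 7^1 ≡ 1 × 7 (mod 8)
Multiplying step by step:
  1 × 7 = 7 ≡ 7 (mod 8)
Result: 7^9 ≡ 7 (mod 8)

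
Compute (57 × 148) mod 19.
0

(57 × 148) = 8436
8436 mod 19 = 0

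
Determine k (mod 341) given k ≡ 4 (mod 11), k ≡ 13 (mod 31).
323

Using the Chinese Remainder Theorem:
M = product of moduli = 341
For equation 1: M_1 = 31, 31 ≡ 9 (mod 11), inverse of 31 mod 11 is 5 (check: 9 × 5 = 45 ≡ 1 (mod 11))
For equation 2: M_2 = 11, 11 ≡ 11 (mod 31), inverse of 11 mod 31 is 17 (check: 11 × 17 = 187 ≡ 1 (mod 31))
Combine: k ≡ Σ r_i×M_i×(M_i⁻¹ mod m_i) = 4×31×5 + 13×11×17 = 620 + 2431 = 3051
3051 mod 341 = 323
k ≡ 323 (mod 341)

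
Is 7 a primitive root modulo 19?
p - 1 = 18 has prime divisors 2, 3. Check 7^(18/q) mod 19 for each: 7^(18/2) = 7^9 ≡ 1, 7^(18/3) = 7^6 ≡ 1 (mod 19). Since 7^9 ≡ 1 (mod 19), the order of 7 divides 9 (in fact the order is 3) ≠ 18, so it is not a primitive root.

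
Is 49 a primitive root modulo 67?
No

To verify, check if 49^(66/q) ≢ 1 (mod 67) for each prime divisor q of 66
Divisors of 66 = 66: [1, 2, 3, 6, 11, 22, 33, 66]
  49^(66/11) = 49^6 ≡ 9 (mod 67)
  49^(66/2) = 49^33 ≡ 1 (mod 67)
  49^(66/3) = 49^22 ≡ 37 (mod 67)
Conclusion: 49 is not a primitive root modulo 67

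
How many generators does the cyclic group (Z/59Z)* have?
28

The number of primitive roots modulo p is φ(p-1) = φ(58)
φ(58) = 28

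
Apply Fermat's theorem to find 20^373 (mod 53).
By Fermat: 20^{52} ≡ 1 (mod 53). 373 = 7×52 + 9. So 20^{373} ≡ 20^{9} ≡ 26 (mod 53)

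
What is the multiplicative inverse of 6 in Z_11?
6^(-1) ≡ 2 (mod 11). Verification: 6 × 2 = 12 ≡ 1 (mod 11)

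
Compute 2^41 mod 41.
Using Fermat: 2^{40} ≡ 1 (mod 41). 41 ≡ 1 (mod 40). So 2^{41} ≡ 2^{1} ≡ 2 (mod 41)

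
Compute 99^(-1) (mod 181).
99^(-1) ≡ 64 (mod 181). Verification: 99 × 64 = 6336 ≡ 1 (mod 181)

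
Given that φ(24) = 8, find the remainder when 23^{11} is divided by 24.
By Euler: 23^{8} ≡ 1 (mod 24) since gcd(23, 24) = 1. 11 = 1×8 + 3. So 23^{11} ≡ 23^{3} ≡ 23 (mod 24)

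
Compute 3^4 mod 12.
4 = 4 (binary 100). Repeated squaring mod 12: 3^1 ≡ 3; 3^2 ≡ 3² = 9 ≡ 9; 3^4 ≡ 9² = 81 ≡ 9. So 3^4 ≡ 9 (mod 12).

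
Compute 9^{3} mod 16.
9

Using successive squaring:
Binary expansion of 3: 11
Powers of 9 mod 16 (each is the square of the previous):
  9^1 ≡ 9 (mod 16)
  9^2 ≡ 9² = 81 ≡ 1 (mod 16)
3 = 2 + 1, so 9^3 = 9^2 × 9^1 ≡ 1 × 9 (mod 16)
Multiplying step by step:
  1 × 9 = 9 ≡ 9 (mod 16)
Result: 9^3 ≡ 9 (mod 16)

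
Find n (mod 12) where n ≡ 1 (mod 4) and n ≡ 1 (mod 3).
M = 4 × 3 = 12. M₁ = 3, y₁ ≡ 3 (mod 4). M₂ = 4, y₂ ≡ 1 (mod 3). n = 1×3×3 + 1×4×1 ≡ 1 (mod 12)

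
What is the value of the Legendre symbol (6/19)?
(6/19) = 6^{9} mod 19 = 1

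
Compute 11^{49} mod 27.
20

Using successive squaring:
Binary expansion of 49: 110001
Powers of 11 mod 27 (each is the square of the previous):
  11^1 ≡ 11 (mod 27)
  11^2 ≡ 11² = 121 ≡ 13 (mod 27)
  11^4 ≡ 13² = 169 ≡ 7 (mod 27)
  11^8 ≡ 7² = 49 ≡ 22 (mod 27)
  11^16 ≡ 22² = 484 ≡ 25 (mod 27)
  11^32 ≡ 25² = 625 ≡ 4 (mod 27)
49 = 32 + 16 + 1, so 11^49 = 11^32 × 11^16 × 11^1 ≡ 4 × 25 × 11 (mod 27)
Multiplying step by step:
  4 × 25 = 100 ≡ 19 (mod 27)
  19 × 11 = 209 ≡ 20 (mod 27)
Result: 11^49 ≡ 20 (mod 27)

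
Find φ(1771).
1320

Prime factorization: 1771 = 7 × 11 × 23
Using the formula φ(n) = n × Π(1 - 1/p) for each prime factor p:
φ(1771) = 1771 × (1 - 1/7) × (1 - 1/11) × (1 - 1/23)
φ(1771) = 1320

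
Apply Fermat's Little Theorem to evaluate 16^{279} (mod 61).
58

By Fermat's Little Theorem, a^(p-1) ≡ 1 (mod p) for prime p and gcd(a, p) = 1
Here p = 61, so 16^60 ≡ 1 (mod 61)
We can reduce the exponent: 279 mod 60 = 39
So 16^279 ≡ 16^39 (mod 61)
Computing: 16^39 mod 61 = 58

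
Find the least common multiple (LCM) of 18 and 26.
234

First find GCD(18, 26) using the Euclidean algorithm:
18 = 0 × 26 + 18
26 = 1 × 18 + 8
18 = 2 × 8 + 2
8 = 4 × 2 + 0
GCD(18, 26) = 2

LCM formula: LCM(a, b) = (a × b) / GCD(a, b)
LCM(18, 26) = (18 × 26) / 2
LCM(18, 26) = 468 / 2
LCM(18, 26) = 234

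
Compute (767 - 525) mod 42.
32

(767 - 525) = 242
242 mod 42 = 32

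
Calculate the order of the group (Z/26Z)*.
12

Prime factorization: 26 = 2 × 13
Using the formula φ(n) = n × Π(1 - 1/p) for each prime factor p:
φ(26) = 26 × (1 - 1/2) × (1 - 1/13)
φ(26) = 12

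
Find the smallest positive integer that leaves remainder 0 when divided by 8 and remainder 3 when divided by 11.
M = 8 × 11 = 88. M₁ = 11, y₁ ≡ 3 (mod 8). M₂ = 8, y₂ ≡ 7 (mod 11). y = 0×11×3 + 3×8×7 ≡ 80 (mod 88). The smallest positive such number is 80.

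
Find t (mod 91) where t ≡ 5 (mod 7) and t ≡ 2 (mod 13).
M = 7 × 13 = 91. M₁ = 13, y₁ ≡ 6 (mod 7). M₂ = 7, y₂ ≡ 2 (mod 13). t = 5×13×6 + 2×7×2 ≡ 54 (mod 91)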